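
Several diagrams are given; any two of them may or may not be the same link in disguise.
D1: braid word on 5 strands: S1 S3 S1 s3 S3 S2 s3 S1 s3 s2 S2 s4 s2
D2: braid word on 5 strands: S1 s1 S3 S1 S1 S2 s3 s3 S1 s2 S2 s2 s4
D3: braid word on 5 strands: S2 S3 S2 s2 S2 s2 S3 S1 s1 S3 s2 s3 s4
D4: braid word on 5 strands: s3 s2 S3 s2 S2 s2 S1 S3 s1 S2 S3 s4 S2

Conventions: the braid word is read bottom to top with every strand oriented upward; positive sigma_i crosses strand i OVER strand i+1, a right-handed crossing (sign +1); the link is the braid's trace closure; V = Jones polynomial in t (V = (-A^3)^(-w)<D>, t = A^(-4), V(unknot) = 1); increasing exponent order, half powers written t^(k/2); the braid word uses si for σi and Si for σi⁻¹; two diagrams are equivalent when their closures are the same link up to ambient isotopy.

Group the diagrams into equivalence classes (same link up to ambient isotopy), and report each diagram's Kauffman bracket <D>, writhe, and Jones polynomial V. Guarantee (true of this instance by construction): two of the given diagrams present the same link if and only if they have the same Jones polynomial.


classes: {D1, D2} | {D3, D4}
V(D1) = t^(-7/2) - 2t^(-5/2) + t^(-3/2) - 2t^(-1/2) + t^(1/2) - t^(3/2)  [13 crossings, <D> = A^-9 - A^-5 + 2A^-1 - A^3 + 2A^7 - A^11, w = -1]
D2 (bracket A^-9 - A^-5 + 2A^-1 - A^3 + 2A^7 - A^11; 13 crossings at w = -1): V = t^(-7/2) - 2t^(-5/2) + t^(-3/2) - 2t^(-1/2) + t^(1/2) - t^(3/2)
V(D3) = t^(-9/2) - t^(-5/2) - t^(-3/2) - t^(-1/2)  (w -1, c 13, <D> = A^-1 + A^3 + A^7 - A^15)
V(D4) = t^(-9/2) - t^(-5/2) - t^(-3/2) - t^(-1/2)  [13 crossings, <D> = A^-1 + A^3 + A^7 - A^15, w = -1]
note: V(t) takes 2 values over 4 diagrams, fixing the grouping


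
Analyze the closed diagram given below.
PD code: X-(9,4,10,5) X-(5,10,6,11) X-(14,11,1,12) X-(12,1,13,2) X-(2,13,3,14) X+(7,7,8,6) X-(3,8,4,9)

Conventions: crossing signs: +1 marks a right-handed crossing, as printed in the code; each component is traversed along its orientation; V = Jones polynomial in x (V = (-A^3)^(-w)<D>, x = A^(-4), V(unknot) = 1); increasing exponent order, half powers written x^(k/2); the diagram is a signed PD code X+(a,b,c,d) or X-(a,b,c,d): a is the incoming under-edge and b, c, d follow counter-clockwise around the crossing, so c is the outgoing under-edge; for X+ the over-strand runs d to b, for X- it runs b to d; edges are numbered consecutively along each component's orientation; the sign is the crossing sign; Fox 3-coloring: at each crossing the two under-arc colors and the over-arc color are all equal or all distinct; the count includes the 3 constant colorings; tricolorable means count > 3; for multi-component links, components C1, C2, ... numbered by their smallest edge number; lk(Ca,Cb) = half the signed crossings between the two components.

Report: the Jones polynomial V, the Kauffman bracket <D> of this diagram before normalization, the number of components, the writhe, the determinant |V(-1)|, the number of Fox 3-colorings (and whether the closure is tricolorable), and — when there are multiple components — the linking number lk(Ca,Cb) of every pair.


V = x^-8 - 2x^-7 + x^-6 - 2x^-5 + 2x^-4 + x^-2
<D> = -A^-7 - 2A + 2A^5 - A^9 + 2A^13 - A^17 (w = -5)
1 component over 7 crossings, w = -5
27 Fox colorings among 3^7, |V(-1)| = 9: tricolorable
why: |V(-1)| = 9: so tricolorable, since 3 divides 9


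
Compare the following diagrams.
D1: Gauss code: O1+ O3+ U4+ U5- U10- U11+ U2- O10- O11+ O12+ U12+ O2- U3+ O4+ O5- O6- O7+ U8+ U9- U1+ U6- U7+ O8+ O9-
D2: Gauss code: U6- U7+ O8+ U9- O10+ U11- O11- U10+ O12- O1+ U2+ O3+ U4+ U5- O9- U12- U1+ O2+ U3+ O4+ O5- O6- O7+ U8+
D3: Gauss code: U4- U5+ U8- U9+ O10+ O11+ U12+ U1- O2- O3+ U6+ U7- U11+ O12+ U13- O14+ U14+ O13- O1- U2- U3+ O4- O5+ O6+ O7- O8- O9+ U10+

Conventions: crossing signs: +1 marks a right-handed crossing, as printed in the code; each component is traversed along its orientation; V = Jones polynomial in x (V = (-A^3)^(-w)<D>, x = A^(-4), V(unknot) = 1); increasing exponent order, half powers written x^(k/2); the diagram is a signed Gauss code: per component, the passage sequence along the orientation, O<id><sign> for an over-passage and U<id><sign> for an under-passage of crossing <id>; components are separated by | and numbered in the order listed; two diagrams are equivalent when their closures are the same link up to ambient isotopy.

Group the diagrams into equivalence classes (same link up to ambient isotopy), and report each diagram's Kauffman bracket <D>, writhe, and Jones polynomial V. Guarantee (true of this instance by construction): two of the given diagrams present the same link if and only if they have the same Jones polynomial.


grouping into links: {D1, D2, D3}
V(D1) = 1  (w +2, c 12, <D> = A^6)
V(D2) = 1  [12 crossings, <D> = A^6, w = +2]
V(D3) = 1  (w +2, c 14, <D> = A^6)
key observation: one V(x) for all 3 diagrams — one class (guaranteed)


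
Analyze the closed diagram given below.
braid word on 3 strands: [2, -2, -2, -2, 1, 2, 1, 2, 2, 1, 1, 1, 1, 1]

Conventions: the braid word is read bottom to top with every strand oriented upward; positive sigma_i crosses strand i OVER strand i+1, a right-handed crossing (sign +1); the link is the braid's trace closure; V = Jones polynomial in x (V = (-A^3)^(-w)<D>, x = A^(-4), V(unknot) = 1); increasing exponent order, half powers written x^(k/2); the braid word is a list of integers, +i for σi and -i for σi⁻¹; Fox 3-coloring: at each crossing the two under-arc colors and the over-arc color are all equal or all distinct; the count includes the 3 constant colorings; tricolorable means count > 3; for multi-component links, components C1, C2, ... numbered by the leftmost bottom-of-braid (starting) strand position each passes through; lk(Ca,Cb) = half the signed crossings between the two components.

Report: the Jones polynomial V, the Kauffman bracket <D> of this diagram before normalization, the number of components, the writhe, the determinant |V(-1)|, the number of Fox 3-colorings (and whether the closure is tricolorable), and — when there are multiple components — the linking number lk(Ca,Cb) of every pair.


V(x) = x^3 - x^4 + 3x^5 - 3x^6 + 4x^7 - 5x^8 + 4x^9 - 3x^10 + 2x^11 - x^12
bracket: -A^-24 + 2A^-20 - 3A^-16 + 4A^-12 - 5A^-8 + 4A^-4 - 3 + 3A^4 - A^8 + A^12, w = +8
1 component, writhe +8, over 14 crossings
det 27, colorings 9 of 3^14 — tricolorable
observation: the span of V is 9, forcing >= 9 crossings in any diagram


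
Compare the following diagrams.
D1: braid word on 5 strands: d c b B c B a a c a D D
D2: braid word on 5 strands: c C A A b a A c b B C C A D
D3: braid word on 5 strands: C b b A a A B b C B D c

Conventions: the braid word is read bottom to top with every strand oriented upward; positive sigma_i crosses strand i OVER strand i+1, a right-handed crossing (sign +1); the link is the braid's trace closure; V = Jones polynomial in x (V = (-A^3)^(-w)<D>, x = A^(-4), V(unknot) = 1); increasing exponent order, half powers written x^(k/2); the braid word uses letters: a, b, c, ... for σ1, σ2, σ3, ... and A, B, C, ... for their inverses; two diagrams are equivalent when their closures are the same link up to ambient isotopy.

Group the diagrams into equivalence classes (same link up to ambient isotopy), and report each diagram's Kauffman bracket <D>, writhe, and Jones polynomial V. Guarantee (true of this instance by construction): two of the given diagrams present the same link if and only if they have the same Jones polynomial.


equivalence classes: {D1} | {D2} | {D3}
D1 (bracket A^-20 - 2A^-16 + A^-12 - 2A^-8 + 2A^-4 + A^4; 12 crossings at w = +4): V = x^2 + 2x^4 - 2x^5 + x^6 - 2x^7 + x^8
D2 (bracket A^-8 + 1 - A^4; 14 crossings at w = -4): V = -x^-4 + x^-3 + x^-1
D3 (bracket A^-6; 12 crossings at w = -2): V = 1
key observation: V(x) takes 3 values over 3 diagrams, fixing the grouping


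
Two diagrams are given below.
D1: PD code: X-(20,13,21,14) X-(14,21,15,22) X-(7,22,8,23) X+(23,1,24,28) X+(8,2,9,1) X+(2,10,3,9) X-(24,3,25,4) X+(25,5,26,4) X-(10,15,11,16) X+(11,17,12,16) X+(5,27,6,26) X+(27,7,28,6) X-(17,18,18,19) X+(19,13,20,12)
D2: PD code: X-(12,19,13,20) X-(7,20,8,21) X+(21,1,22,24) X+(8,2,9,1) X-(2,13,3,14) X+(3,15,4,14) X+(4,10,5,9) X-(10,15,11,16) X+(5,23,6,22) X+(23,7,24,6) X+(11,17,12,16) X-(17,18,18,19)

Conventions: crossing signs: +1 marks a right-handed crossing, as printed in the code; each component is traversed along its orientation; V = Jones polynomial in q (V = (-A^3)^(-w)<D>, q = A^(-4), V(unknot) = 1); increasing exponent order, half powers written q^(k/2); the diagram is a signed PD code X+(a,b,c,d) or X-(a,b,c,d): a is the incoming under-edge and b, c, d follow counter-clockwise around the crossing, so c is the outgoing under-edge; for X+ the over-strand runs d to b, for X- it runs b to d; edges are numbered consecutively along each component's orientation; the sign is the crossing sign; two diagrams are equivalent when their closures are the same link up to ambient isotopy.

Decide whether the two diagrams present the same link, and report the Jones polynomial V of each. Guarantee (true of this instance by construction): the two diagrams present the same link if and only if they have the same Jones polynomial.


equivalent: yes
V(D1) = q - q^2 + 2q^3 - q^4 + q^5 - q^6  (w +2, c 14, <D> = -A^-18 + A^-14 - A^-10 + 2A^-6 - A^-2 + A^2)
V(D2) = q - q^2 + 2q^3 - q^4 + q^5 - q^6  (w +2, c 12, <D> = -A^-18 + A^-14 - A^-10 + 2A^-6 - A^-2 + A^2)
why: from 14 to 12 crossings by R-moves: one link, two diagrams


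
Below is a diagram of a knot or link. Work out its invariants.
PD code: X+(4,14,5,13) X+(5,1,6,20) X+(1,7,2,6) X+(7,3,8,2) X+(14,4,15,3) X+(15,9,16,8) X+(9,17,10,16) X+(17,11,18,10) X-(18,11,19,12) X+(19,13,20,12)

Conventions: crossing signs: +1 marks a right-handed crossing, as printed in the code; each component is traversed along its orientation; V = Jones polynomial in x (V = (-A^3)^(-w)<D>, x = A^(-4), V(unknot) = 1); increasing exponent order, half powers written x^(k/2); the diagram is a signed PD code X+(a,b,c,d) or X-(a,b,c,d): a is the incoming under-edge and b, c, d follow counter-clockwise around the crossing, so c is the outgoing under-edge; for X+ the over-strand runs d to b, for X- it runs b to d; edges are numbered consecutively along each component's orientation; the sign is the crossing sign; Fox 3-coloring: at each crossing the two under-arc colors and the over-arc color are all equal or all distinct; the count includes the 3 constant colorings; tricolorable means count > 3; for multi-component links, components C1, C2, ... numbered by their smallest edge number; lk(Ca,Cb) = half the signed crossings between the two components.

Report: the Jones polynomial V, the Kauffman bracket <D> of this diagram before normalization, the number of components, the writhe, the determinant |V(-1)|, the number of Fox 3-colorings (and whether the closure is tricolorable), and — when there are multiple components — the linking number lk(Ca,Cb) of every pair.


Jones polynomial: V(x) = x^3 + x^5 - x^8
<D> = -A^-8 + A^4 + A^12; writhe +8
components 1, writhe +8 (10 crossings)
3-colorings: 9 of 3^10, det 3 — tricolorable
note: det 3 = |V(-1)|; divisible by 3, so tricolorable


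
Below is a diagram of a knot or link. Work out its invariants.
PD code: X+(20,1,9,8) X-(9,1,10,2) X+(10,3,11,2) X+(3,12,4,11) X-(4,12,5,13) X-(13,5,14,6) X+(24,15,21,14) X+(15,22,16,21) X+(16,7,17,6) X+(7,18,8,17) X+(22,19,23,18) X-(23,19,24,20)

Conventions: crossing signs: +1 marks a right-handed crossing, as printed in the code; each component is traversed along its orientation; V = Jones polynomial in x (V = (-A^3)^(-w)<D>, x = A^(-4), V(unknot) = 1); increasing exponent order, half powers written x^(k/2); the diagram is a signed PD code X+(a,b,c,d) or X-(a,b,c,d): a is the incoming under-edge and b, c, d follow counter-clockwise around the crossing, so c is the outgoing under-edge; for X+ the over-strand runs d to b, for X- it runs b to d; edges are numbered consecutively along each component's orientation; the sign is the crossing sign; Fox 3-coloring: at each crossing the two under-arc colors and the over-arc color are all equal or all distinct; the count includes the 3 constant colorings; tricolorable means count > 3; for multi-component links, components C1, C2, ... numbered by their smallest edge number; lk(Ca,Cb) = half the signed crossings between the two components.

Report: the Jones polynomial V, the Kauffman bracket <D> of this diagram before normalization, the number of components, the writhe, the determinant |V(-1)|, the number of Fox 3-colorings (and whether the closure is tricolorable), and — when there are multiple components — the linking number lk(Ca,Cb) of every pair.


V = x + 2x^3 + x^5
<D> = A^-8 + 2 + A^8 (w = +4)
3 components over 12 crossings, w = +4
lk(C1,C2): +1
lk(C1,C3) = 0
linking number lk(C2,C3) = +1
3 Fox colorings among 3^12, |V(-1)| = 4: not tricolorable
why: |V(-1)| = 4: so not tricolorable, since 3 does not divide 4


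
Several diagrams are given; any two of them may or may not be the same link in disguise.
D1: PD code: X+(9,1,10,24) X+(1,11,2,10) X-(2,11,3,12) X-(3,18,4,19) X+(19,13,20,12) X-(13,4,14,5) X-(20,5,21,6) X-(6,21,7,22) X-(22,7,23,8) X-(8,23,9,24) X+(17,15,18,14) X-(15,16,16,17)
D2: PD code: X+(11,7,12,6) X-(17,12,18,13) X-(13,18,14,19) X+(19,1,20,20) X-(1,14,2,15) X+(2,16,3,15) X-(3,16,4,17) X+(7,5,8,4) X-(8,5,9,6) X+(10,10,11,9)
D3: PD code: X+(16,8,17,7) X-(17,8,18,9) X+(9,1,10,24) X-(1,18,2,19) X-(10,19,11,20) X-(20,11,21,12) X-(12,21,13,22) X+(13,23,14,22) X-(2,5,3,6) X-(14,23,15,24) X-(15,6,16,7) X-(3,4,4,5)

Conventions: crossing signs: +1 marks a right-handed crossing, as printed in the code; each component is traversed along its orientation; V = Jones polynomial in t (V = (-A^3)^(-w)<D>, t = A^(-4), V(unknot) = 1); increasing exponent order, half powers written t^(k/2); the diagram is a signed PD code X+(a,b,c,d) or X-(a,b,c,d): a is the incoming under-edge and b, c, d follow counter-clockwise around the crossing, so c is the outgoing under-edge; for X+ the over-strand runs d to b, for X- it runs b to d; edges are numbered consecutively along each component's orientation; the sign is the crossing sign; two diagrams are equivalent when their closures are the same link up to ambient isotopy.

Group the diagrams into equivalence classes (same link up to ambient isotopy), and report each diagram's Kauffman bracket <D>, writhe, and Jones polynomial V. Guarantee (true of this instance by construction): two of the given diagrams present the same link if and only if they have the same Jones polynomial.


classes: {D1, D3} | {D2}
V(D1) = -t^-6 + t^-5 - t^-4 + 2t^-3 - t^-2 + t^-1  [12 crossings, <D> = A^-8 - A^-4 + 2 - A^4 + A^8 - A^12, w = -4]
V(D2) = -t^-4 + t^-3 + t^-1  (w 0, c 10, <D> = A^4 + A^12 - A^16)
V(D3) = -t^-6 + t^-5 - t^-4 + 2t^-3 - t^-2 + t^-1  (w -6, c 12, <D> = A^-14 - A^-10 + 2A^-6 - A^-2 + A^2 - A^6)
insight: V(t) takes 2 values over 3 diagrams, fixing the grouping


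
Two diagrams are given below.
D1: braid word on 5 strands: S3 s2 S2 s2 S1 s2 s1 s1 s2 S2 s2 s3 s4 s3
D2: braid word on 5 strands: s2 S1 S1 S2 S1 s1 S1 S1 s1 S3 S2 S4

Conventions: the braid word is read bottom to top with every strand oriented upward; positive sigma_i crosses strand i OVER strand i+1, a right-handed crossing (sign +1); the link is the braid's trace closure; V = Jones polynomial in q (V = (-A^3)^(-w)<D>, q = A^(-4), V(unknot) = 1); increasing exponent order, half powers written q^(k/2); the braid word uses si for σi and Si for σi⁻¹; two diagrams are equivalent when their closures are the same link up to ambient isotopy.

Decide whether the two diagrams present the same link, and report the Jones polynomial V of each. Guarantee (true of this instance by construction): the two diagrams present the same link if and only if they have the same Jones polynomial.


equivalent: no
V(D1) = q - q^2 + 2q^3 - q^4 + q^5 - q^6  (w +6, c 14, <D> = -A^-6 + A^-2 - A^2 + 2A^6 - A^10 + A^14)
V(D2) = -q^-4 + q^-3 + q^-1  (w -6, c 12, <D> = A^-14 + A^-6 - A^-2)
why: comparing 2 Jones polynomials yields 2 groups


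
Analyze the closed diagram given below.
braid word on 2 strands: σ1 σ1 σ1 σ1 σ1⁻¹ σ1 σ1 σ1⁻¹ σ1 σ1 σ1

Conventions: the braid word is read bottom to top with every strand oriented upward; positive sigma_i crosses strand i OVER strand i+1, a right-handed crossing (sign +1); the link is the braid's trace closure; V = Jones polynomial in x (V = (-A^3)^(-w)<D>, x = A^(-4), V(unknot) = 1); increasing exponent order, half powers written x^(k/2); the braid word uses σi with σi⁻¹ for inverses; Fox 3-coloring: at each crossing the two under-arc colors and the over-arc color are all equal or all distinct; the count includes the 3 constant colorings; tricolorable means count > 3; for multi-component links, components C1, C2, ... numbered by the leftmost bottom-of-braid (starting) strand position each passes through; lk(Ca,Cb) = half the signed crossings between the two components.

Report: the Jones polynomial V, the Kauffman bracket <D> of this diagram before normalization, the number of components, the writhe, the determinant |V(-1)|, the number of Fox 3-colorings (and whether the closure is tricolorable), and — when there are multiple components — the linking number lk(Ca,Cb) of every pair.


Jones polynomial: V(x) = x^3 + x^5 - x^6 + x^7 - x^8 + x^9 - x^10
<D> = A^-19 - A^-15 + A^-11 - A^-7 + A^-3 - A - A^9; writhe +7
components 1, writhe +7 (11 crossings)
3-colorings: 3 of 3^11, det 7 — not tricolorable
note: w = +7 shifts under R1 moves; the (-A^3)^(-7) factor cancels that in V


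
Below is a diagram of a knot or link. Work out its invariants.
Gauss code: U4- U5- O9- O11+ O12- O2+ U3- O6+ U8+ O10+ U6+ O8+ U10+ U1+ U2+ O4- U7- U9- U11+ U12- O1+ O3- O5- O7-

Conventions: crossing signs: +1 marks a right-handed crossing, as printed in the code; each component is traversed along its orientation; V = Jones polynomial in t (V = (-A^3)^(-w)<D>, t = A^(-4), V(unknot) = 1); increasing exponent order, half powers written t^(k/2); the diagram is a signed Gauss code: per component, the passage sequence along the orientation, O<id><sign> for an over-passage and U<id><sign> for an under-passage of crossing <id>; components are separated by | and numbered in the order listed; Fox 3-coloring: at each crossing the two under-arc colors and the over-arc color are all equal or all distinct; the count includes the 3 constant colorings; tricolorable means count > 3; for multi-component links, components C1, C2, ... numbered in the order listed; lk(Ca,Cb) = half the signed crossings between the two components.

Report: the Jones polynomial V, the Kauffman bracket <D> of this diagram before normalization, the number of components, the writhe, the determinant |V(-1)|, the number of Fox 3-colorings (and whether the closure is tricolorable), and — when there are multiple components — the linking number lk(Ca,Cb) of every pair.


V(t) = -t^-3 + t^-2 - t^-1 + 3 - t + t^2 - t^3
bracket: -A^-12 + A^-8 - A^-4 + 3 - A^4 + A^8 - A^12, w = 0
1 component, writhe 0, over 12 crossings
det 9, colorings 27 of 3^12 — tricolorable
observation: V is palindromic (span 6, det 9): t -> 1/t fixes it; necessary, not sufficient, for amphichirality


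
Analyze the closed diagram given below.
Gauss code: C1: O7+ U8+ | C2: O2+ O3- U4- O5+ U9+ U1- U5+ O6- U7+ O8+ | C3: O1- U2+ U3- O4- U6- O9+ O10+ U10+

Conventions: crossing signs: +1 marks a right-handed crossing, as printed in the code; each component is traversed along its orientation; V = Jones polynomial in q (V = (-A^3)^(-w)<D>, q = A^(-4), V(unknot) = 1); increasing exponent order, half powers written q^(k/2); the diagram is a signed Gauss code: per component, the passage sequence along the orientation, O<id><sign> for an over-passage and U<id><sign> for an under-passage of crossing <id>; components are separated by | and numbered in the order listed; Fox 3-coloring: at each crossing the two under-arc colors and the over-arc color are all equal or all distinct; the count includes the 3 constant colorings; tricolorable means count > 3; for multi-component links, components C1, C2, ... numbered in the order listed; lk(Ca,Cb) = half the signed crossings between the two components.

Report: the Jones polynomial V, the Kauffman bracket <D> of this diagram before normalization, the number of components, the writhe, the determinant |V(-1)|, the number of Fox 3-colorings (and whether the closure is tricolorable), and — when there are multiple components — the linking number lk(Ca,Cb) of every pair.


V(q) = q^-2 + 2 + q^2
bracket: A^-2 + 2A^6 + A^14, w = +2
3 components, writhe +2, over 10 crossings
lk(C1,C2) = +1
linking number lk(C1,C3) = 0
lk(C2,C3): -1
det 4, colorings 3 of 3^10 — not tricolorable
observation: the 3 component pairs carry total linking 0


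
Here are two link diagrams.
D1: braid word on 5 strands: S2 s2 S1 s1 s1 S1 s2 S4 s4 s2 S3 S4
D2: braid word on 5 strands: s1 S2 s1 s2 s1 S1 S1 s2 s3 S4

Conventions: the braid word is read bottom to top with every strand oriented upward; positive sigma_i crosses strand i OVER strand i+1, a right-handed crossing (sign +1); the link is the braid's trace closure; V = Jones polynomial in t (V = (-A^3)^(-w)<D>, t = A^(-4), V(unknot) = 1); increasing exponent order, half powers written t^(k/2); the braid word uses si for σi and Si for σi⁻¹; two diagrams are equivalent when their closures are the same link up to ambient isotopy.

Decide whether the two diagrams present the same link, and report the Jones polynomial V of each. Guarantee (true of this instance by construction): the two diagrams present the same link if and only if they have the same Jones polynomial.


equivalent: no
V(D1) = 1 + t + t^2 + t^3  (w 0, c 12, <D> = A^-12 + A^-8 + A^-4 + 1)
D2 (bracket A^-10 + A^-2 + 2A^6; 10 crossings at w = +2): V = 2 + t^2 + t^4
why: comparing 2 Jones polynomials yields 2 groups


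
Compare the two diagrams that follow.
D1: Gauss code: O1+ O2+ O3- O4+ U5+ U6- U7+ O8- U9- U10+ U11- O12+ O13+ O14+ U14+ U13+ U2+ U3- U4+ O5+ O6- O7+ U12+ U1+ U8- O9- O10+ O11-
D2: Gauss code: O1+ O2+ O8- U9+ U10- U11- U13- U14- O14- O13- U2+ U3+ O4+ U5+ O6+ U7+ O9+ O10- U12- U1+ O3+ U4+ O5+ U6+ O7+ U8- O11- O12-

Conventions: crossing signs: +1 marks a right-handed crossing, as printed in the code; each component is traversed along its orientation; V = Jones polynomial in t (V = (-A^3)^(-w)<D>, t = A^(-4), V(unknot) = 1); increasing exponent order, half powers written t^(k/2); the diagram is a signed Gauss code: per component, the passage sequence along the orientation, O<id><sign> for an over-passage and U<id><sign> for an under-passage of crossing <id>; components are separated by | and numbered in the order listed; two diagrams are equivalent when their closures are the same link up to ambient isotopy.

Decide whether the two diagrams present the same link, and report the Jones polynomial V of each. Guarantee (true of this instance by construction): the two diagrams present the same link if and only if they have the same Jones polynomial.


equivalent: no
V(D1) = 1  (w +4, c 14, <D> = A^12)
V(D2) = t^2 + t^4 - t^5 + t^6 - t^7  [14 crossings, <D> = -A^-22 + A^-18 - A^-14 + A^-10 + A^-2, w = +2]
key observation: V(t) takes 2 values over 2 diagrams, fixing the grouping


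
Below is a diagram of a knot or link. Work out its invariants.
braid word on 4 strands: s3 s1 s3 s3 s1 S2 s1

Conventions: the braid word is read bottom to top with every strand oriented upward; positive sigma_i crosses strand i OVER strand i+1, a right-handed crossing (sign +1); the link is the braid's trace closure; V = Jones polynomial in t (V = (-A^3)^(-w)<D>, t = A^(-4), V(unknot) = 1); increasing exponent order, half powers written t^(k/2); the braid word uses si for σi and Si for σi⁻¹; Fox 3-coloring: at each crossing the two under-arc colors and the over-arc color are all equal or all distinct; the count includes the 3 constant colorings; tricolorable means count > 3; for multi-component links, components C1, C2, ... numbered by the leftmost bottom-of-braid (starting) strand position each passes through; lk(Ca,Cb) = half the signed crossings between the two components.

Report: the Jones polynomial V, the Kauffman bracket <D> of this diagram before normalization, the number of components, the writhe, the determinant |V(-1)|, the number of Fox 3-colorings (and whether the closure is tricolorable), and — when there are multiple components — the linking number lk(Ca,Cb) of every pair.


V = t^2 + 2t^4 - 2t^5 + t^6 - 2t^7 + t^8
<D> = -A^-17 + 2A^-13 - A^-9 + 2A^-5 - 2A^-1 - A^7 (w = +5)
1 component over 7 crossings, w = +5
27 Fox colorings among 3^7, |V(-1)| = 9: tricolorable
why: V spans 6 powers of t: at least 6 crossings in any diagram


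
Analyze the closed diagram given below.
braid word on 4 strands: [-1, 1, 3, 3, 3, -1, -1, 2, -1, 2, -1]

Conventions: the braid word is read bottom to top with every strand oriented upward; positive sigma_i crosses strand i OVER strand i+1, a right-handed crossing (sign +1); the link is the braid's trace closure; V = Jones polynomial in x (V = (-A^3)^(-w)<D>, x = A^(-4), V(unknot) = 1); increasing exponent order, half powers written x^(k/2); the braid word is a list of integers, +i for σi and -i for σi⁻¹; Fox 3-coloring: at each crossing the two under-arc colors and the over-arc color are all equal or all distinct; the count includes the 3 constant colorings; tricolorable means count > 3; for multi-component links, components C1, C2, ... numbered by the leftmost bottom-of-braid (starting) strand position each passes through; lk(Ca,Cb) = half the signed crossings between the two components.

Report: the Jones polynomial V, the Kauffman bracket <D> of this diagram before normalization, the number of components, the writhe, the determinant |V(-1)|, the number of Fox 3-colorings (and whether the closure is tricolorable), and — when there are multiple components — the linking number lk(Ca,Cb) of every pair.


V = x^-4 - 2x^-3 + 3x^-2 - 5x^-1 + 6 - 5x + 5x^2 - 3x^3 + 2x^4 - x^5
<D> = A^-17 - 2A^-13 + 3A^-9 - 5A^-5 + 5A^-1 - 6A^3 + 5A^7 - 3A^11 + 2A^15 - A^19 (w = +1)
1 component over 11 crossings, w = +1
9 Fox colorings among 3^11, |V(-1)| = 33: tricolorable
why: V spans 9 powers of x: at least 9 crossings in any diagram


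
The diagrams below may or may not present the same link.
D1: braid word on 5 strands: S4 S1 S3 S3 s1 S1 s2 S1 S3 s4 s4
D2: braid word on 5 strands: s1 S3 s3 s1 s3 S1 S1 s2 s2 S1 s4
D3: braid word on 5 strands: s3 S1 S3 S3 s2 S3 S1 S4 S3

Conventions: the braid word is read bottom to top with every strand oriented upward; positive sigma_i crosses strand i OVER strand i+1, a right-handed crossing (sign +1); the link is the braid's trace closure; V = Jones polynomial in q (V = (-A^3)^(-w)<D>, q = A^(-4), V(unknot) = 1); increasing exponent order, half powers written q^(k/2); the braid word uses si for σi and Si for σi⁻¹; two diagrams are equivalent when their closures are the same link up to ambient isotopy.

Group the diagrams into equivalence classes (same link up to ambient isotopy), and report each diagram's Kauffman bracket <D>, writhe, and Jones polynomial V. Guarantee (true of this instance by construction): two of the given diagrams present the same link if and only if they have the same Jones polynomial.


classes: {D1, D3} | {D2}
V(D1) = q^(-13/2) - q^(-11/2) + q^(-9/2) - 2q^(-7/2) - q^(-3/2)  [11 crossings, <D> = A^-3 + 2A^5 - A^9 + A^13 - A^17, w = -3]
D2 (bracket A^-1 + A^7; 11 crossings at w = +3): V = -q^(1/2) - q^(5/2)
V(D3) = q^(-13/2) - q^(-11/2) + q^(-9/2) - 2q^(-7/2) - q^(-3/2)  [9 crossings, <D> = A^-9 + 2A^-1 - A^3 + A^7 - A^11, w = -5]
note: comparing 3 Jones polynomials yields 2 groups


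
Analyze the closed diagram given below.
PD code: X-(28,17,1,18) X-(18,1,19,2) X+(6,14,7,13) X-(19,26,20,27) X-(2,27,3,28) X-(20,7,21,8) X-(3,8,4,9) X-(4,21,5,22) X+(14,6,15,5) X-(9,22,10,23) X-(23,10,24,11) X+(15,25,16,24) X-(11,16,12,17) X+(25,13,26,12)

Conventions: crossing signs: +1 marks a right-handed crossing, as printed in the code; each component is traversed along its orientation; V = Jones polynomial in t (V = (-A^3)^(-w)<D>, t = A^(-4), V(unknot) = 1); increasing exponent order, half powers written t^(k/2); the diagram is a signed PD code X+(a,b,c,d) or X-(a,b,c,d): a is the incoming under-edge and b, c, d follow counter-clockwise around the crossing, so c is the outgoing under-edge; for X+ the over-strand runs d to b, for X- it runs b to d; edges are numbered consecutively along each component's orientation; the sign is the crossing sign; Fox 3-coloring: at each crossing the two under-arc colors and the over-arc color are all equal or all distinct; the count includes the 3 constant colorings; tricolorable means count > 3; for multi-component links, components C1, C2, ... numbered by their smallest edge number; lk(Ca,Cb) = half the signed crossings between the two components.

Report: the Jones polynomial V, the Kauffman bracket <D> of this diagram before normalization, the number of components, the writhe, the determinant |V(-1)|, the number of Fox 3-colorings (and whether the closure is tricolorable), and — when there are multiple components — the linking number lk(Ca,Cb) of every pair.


V = t^-10 - 3t^-9 + 5t^-8 - 7t^-7 + 7t^-6 - 6t^-5 + 5t^-4 - 2t^-3 + t^-1 - 1 + t
<D> = A^-22 - A^-18 + A^-14 - 2A^-6 + 5A^-2 - 6A^2 + 7A^6 - 7A^10 + 5A^14 - 3A^18 + A^22 (w = -6)
1 component over 14 crossings, w = -6
9 Fox colorings among 3^14, |V(-1)| = 33: tricolorable
why: |V(-1)| = 33: so tricolorable, since 3 divides 33


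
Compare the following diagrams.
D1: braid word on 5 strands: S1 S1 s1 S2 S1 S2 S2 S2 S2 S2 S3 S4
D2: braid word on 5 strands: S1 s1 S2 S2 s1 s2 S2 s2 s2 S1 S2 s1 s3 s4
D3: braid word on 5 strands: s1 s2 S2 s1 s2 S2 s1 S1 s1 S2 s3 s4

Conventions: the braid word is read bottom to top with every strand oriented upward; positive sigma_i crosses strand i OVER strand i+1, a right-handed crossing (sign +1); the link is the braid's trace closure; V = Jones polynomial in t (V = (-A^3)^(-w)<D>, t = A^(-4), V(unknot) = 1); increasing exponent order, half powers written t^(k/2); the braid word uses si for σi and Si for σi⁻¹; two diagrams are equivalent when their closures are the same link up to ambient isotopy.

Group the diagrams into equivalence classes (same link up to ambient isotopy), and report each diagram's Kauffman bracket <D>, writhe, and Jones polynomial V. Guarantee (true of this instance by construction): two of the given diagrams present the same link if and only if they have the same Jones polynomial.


grouping into links: {D1} | {D2} | {D3}
V(D1) = -t^-10 + t^-9 - t^-8 + t^-7 - t^-6 + t^-5 + t^-3  (w -10, c 12, <D> = A^-18 + A^-10 - A^-6 + A^-2 - A^2 + A^6 - A^10)
V(D2) = -t^-3 + t^-2 - t^-1 + 3 - t + t^2 - t^3  [14 crossings, <D> = -A^-6 + A^-2 - A^2 + 3A^6 - A^10 + A^14 - A^18, w = +2]
V(D3) = t + t^3 - t^4  (w +4, c 12, <D> = -A^-4 + 1 + A^8)
key observation: comparing 3 Jones polynomials yields 3 groups


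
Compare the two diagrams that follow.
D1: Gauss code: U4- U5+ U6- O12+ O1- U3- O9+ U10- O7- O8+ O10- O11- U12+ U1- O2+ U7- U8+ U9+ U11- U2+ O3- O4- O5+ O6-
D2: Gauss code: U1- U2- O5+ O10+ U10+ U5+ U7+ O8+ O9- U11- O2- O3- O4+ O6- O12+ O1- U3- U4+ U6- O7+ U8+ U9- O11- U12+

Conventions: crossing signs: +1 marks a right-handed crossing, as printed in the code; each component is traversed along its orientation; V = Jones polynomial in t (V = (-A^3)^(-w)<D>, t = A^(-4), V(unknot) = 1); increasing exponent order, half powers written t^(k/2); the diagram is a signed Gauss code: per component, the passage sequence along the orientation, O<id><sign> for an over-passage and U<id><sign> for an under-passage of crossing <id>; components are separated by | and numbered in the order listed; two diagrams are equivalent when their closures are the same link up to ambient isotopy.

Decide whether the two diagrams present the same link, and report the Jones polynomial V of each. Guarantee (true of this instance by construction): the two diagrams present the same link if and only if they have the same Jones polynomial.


equivalent: yes
D1 (bracket A^-6; 12 crossings at w = -2): V = 1
D2 (bracket 1; 12 crossings at w = 0): V = 1
key observation: all 2 diagrams share one V(t), hence one class


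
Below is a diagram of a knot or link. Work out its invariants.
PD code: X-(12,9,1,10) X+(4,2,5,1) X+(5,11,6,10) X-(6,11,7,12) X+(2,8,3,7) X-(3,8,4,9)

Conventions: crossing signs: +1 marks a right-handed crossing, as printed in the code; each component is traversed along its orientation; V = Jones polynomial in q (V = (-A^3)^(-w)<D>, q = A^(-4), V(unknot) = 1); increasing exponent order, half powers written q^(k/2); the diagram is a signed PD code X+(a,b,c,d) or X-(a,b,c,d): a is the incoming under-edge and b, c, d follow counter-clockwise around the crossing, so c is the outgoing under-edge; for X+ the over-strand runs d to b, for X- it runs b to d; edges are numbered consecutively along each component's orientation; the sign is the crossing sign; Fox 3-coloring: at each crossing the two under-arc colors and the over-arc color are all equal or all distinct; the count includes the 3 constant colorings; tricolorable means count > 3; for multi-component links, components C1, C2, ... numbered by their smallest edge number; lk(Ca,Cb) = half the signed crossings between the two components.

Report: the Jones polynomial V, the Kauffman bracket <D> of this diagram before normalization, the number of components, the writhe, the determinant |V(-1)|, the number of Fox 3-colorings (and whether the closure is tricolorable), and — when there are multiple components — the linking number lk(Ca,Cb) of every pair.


V = 1
<D> = 1 (w = 0)
1 component over 6 crossings, w = 0
3 Fox colorings among 3^6, |V(-1)| = 1: not tricolorable
why: |V(-1)| = 1: so not tricolorable, since 3 does not divide 1


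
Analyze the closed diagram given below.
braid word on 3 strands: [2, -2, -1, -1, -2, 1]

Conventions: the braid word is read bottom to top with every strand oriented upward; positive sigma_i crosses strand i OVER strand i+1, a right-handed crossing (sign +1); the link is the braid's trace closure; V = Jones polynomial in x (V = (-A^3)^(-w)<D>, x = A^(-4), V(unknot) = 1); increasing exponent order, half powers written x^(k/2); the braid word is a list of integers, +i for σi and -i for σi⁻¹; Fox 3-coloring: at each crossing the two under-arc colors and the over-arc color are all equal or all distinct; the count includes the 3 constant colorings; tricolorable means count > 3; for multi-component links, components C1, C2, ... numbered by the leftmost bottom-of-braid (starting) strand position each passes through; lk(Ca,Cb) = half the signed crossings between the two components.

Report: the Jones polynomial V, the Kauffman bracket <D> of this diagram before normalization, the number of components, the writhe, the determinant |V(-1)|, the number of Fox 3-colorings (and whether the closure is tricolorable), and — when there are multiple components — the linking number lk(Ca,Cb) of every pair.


V(x) = 1
bracket: A^-6, w = -2
1 component, writhe -2, over 6 crossings
det 1, colorings 3 of 3^6 — not tricolorable
observation: det 1 = |V(-1)|; not divisible by 3, so not tricolorable


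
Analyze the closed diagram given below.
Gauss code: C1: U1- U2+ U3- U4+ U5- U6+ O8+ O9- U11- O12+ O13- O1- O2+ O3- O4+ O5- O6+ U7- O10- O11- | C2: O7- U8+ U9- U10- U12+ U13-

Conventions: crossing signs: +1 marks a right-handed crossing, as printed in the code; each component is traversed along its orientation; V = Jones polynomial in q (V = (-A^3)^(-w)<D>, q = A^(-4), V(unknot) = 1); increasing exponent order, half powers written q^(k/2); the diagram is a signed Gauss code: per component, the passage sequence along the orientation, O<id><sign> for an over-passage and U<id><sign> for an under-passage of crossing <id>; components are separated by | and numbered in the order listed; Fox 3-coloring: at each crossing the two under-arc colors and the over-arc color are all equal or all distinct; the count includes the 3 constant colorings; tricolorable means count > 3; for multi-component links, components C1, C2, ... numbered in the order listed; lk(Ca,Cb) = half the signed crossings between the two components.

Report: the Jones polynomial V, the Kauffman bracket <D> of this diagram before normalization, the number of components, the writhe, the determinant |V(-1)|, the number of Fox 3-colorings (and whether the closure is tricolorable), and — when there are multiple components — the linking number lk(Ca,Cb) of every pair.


V(q) = -q^(-5/2) - q^(-1/2)
bracket: A^-7 + A, w = -3
2 components, writhe -3, over 13 crossings
lk(C1,C2) = -1
det 2, colorings 3 of 3^13 — not tricolorable
observation: w = -3 (over 13 crossings) is diagram-only; (-A^3)^(3) removes it from V


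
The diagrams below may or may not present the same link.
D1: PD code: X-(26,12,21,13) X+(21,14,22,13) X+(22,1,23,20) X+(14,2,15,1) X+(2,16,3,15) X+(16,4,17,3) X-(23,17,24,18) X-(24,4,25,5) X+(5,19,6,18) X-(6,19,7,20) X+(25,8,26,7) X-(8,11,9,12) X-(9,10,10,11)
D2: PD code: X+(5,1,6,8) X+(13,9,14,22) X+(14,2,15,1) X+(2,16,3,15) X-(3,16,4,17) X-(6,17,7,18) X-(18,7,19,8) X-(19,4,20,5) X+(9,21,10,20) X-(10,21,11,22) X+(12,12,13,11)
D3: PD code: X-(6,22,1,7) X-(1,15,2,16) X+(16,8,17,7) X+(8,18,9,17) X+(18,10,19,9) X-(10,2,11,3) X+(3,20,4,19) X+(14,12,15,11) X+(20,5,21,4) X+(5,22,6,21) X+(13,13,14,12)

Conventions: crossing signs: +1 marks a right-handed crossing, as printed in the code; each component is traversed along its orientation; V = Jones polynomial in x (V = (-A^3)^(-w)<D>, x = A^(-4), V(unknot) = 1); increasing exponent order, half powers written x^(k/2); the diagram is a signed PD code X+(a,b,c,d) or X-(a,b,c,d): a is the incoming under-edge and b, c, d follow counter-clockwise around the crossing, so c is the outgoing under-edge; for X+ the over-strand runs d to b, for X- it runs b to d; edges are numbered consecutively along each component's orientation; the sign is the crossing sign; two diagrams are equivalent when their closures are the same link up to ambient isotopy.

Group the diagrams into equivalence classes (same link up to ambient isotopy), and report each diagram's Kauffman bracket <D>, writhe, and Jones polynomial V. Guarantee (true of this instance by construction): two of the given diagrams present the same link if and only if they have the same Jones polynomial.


grouping into links: {D1} | {D2} | {D3}
V(D1) = -x^(1/2) - x^(3/2) - x^(5/2) + x^(9/2)  (w +1, c 13, <D> = -A^-15 + A^-7 + A^-3 + A)
V(D2) = -x^(-5/2) - x^(-1/2)  (w +1, c 11, <D> = A^5 + A^13)
D3 (bracket -A^-11 + 2A^-7 - 3A^-3 + 3A - 2A^5 + 3A^9 - A^13 + A^17; 11 crossings at w = +5): V = -x^(-1/2) + x^(1/2) - 3x^(3/2) + 2x^(5/2) - 3x^(7/2) + 3x^(9/2) - 2x^(11/2) + x^(13/2)
why: 3 classes among 3 diagrams; unequal V(x) rules out equality


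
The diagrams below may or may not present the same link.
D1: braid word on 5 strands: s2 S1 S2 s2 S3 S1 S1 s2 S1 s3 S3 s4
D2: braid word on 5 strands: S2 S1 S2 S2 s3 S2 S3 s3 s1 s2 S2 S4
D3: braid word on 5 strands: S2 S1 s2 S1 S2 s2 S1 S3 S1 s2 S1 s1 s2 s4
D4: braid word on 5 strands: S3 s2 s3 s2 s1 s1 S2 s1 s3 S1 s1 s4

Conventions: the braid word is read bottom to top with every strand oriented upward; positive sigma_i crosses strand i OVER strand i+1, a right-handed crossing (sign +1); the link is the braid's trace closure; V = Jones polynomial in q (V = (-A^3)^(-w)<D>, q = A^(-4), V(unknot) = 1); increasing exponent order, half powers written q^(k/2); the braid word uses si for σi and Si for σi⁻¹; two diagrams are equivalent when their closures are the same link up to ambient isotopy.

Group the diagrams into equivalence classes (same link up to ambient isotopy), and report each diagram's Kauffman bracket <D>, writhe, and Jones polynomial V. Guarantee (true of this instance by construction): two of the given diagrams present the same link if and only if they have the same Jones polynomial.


classes: {D1, D3} | {D2} | {D4}
V(D1) = q^-5 - 2q^-4 + 2q^-3 - 2q^-2 + 2q^-1 - 1 + q  [12 crossings, <D> = A^-10 - A^-6 + 2A^-2 - 2A^2 + 2A^6 - 2A^10 + A^14, w = -2]
V(D2) = -q^-4 + q^-3 + q^-1  [12 crossings, <D> = A^-8 + 1 - A^4, w = -4]
D3 (bracket A^-10 - A^-6 + 2A^-2 - 2A^2 + 2A^6 - 2A^10 + A^14; 14 crossings at w = -2): V = q^-5 - 2q^-4 + 2q^-3 - 2q^-2 + 2q^-1 - 1 + q
V(D4) = q - q^2 + 2q^3 - q^4 + q^5 - q^6  (w +6, c 12, <D> = -A^-6 + A^-2 - A^2 + 2A^6 - A^10 + A^14)
note: 3 values of V(q) split the 4 diagrams
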